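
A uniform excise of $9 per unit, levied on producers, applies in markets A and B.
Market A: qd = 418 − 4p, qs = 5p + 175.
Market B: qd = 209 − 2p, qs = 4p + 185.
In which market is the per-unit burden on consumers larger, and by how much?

Market A: pre-tax p* = $27, q* = 310; post-tax q = 290; per-unit burden on consumers = $5.
Market B: pre-tax p* = $4, q* = 201; post-tax q = 189; per-unit burden on consumers = $6.
Difference: $5 vs $6 → market B is larger by $1.

Market B, by $1.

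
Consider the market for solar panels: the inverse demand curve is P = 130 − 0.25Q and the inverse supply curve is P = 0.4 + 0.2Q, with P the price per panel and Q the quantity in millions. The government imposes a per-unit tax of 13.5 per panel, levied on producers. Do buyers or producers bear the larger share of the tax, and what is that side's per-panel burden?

Rewrite in direct form: Qd = 520 − 4P and Qs = 5P − 2.
Before the tax: set 520 − 4P = 5P − 2 → P* = 58, Q* = 288.
With the tax collected from producers, supply shifts: Qs = 5(P − 13.5) − 2.
New equilibrium: buyers pay 65.5, producers receive 52, Q = 258. (Wedge: Pb − Ps = 13.5.)
Per-panel burden: buyers 7.5, producers 6.
Buyers take the larger share because demand is less price-elastic here (demand slope 4 vs supply slope 5).

Buyers bear the larger share: 7.5 per panel.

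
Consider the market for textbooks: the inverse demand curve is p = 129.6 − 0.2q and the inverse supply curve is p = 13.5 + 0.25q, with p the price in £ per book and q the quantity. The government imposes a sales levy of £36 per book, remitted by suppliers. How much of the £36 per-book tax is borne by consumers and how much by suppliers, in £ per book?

Rewrite in direct form: qd = 648 − 5p and qs = 4p − 54.
Before the tax: set 648 − 5p = 4p − 54 → p* = £78, q* = 258.
With the tax collected from suppliers, supply shifts: qs = 4(p − 36) − 54.
Solving gives q = 178 with consumers paying £94 and suppliers receiving £58 (the £36 wedge).
Burden on consumers: £16; on suppliers: £20. (They sum to £36.)
The less price-elastic side of the market bears the larger share of a per-unit tax.

Consumers bear £16 per book; suppliers bear £20 per book.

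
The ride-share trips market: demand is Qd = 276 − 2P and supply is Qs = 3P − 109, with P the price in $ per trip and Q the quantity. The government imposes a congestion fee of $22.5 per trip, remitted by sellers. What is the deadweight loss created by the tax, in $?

Without the tax, 276 − 2P = 3P − 109 gives 5P = 385, so P* = $77 and Q* = 122.
With the tax collected from sellers, supply shifts: Qs = 3(P − 22.5) − 109.
New equilibrium: buyers pay $90.5, sellers receive $68, Q = 95. (Wedge: Pb − Ps = 22.5.)
Quantity falls by |ΔQ| = |122 − 95| = 27.
DWL = ½ · t · |ΔQ| = ½ · 22.5 · 27 = $303.75.

Deadweight loss = $303.75.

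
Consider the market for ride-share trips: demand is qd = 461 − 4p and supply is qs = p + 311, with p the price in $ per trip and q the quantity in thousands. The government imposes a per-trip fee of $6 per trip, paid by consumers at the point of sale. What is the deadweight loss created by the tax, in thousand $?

Without the tax, 461 − 4p = p + 311 gives 5p = 150, so p* = $30 and q* = 341.
With the tax collected from consumers, demand (in seller-price terms) shifts: qd = 461 − 4(p + 6).
New equilibrium: consumers pay $31.2, suppliers receive $25.2, q = 336.2. (Wedge: pb − ps = 6.)
Quantity falls by |ΔQ| = |341 − 336.2| = 4.8.
DWL = ½ · t · |ΔQ| = ½ · 6 · 4.8 = $14.4.

Deadweight loss = $14.4 thousand.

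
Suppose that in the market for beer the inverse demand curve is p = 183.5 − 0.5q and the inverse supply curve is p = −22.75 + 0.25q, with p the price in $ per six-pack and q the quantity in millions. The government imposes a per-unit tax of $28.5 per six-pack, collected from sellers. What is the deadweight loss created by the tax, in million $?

Rewrite in direct form: qd = 367 − 2p and qs = 4p + 91.
Without the tax, 367 − 2p = 4p + 91 gives 6p = 276, so p* = $46 and q* = 275.
With the tax collected from sellers, supply shifts: qs = 4(p − 28.5) + 91.
New equilibrium: consumers pay $65, sellers receive $36.5, q = 237. (Wedge: pb − ps = 28.5.)
Quantity falls by |ΔQ| = |275 − 237| = 38.
DWL = ½ · t · |ΔQ| = ½ · 28.5 · 38 = $541.5.

Deadweight loss = $541.5 million.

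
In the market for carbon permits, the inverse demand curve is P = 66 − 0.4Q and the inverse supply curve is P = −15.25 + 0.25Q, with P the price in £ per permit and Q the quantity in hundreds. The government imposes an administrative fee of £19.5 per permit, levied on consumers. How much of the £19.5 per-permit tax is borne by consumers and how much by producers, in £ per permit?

Rewrite in direct form: Qd = 165 − 2.5P and Qs = 4P + 61.
Before the tax: set 165 − 2.5P = 4P + 61 → P* = £16, Q* = 125.
With the tax collected from consumers, demand (in seller-price terms) shifts: Qd = 165 − 2.5(P + 19.5).
New equilibrium: consumers pay £28, producers receive £8.5, Q = 95. (Wedge: Pb − Ps = 19.5.)
Burden on consumers: £12; on producers: £7.5. (They sum to £19.5.)
The less price-elastic side of the market bears the larger share of a per-unit tax.

Consumers bear £12 per permit; producers bear £7.5 per permit.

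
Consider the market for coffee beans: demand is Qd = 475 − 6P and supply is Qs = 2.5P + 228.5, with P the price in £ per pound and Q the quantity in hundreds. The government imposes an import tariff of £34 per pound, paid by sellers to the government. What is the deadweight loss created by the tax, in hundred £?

Deadweight loss = £1020 hundred.

Before the tax: set 475 − 6P = 2.5P + 228.5 → P* = £29, Q* = 301.
With the tax collected from sellers, supply shifts: Qs = 2.5(P − 34) + 228.5.
Solving gives Q = 241 with consumers paying £39 and sellers receiving £5 (the £34 wedge).
Quantity falls by |ΔQ| = |301 − 241| = 60.
DWL = ½ · t · |ΔQ| = ½ · 34 · 60 = £1020.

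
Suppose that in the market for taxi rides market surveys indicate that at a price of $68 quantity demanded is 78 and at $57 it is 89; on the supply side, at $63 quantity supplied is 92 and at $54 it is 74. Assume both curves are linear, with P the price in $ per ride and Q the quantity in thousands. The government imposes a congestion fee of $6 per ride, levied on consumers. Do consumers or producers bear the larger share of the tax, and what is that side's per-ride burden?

Demand slope: (89 − 78)/(57 − 68) = -1, so Qd = 146 − P.
Supply slope: (74 − 92)/(54 − 63) = 2, so Qs = 2P − 34.
Before the tax: set 146 − P = 2P − 34 → P* = $60, Q* = 86.
With the tax collected from consumers, demand (in seller-price terms) shifts: Qd = 146 − (P + 6).
New equilibrium: consumers pay $64, producers receive $58, Q = 82. (Wedge: Pb − Ps = 6.)
Per-ride burden: consumers $4, producers $2.
Consumers take the larger share because demand is less price-elastic here (demand slope 1 vs supply slope 2).
The less price-elastic side of the market bears the larger share of a per-unit tax.

Consumers bear the larger share: $4 per ride.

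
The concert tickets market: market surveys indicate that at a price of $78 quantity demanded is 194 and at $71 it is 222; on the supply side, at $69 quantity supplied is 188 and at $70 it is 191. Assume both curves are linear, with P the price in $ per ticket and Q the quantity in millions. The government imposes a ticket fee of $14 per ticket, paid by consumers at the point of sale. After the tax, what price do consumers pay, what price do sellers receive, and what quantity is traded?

Demand slope: (222 − 194)/(71 − 78) = -4, so Qd = 506 − 4P.
Supply slope: (191 − 188)/(70 − 69) = 3, so Qs = 3P − 19.
Without the tax, 506 − 4P = 3P − 19 gives 7P = 525, so P* = $75 and Q* = 206.
With the tax collected from consumers, demand (in seller-price terms) shifts: Qd = 506 − 4(P + 14).
Solving gives Q = 182 with consumers paying $81 and sellers receiving $67 (the $14 wedge).
The less price-elastic side of the market bears the larger share of a per-unit tax.

Consumers pay $81; sellers receive $67; quantity = 182.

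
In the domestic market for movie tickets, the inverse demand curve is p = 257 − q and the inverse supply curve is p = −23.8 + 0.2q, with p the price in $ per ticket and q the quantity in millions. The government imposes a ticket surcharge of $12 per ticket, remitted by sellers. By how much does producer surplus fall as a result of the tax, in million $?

Rewrite in direct form: qd = 257 − p and qs = 5p + 119.
Before the tax: set 257 − p = 5p + 119 → p* = $23, q* = 234.
With the tax collected from sellers, supply shifts: qs = 5(p − 12) + 119.
Solving gives q = 224 with consumers paying $33 and sellers receiving $21 (the $12 wedge).
ΔPS is the trapezoid between Q = 224 and Q = 234 of height $2: ½ · (234 + 224) · 2 = $458.

Producer surplus falls by $458 million.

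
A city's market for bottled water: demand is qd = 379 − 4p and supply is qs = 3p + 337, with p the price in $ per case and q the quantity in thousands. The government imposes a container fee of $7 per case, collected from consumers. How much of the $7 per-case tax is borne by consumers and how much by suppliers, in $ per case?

Before the tax: set 379 − 4p = 3p + 337 → p* = $6, q* = 355.
With the tax collected from consumers, demand (in seller-price terms) shifts: qd = 379 − 4(p + 7).
New equilibrium: consumers pay $9, suppliers receive $2, q = 343. (Wedge: pb − ps = 7.)
Burden on consumers: $3; on suppliers: $4. (They sum to $7.)

Consumers bear $3 per case; suppliers bear $4 per case.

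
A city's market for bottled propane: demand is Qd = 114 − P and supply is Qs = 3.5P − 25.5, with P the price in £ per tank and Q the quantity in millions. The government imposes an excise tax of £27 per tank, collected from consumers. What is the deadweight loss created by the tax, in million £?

Before the tax: set 114 − P = 3.5P − 25.5 → P* = £31, Q* = 83.
With the tax collected from consumers, demand (in seller-price terms) shifts: Qd = 114 − (P + 27).
Solving gives Q = 62 with consumers paying £52 and sellers receiving £25 (the £27 wedge).
Quantity falls by |ΔQ| = |83 − 62| = 21.
DWL = ½ · t · |ΔQ| = ½ · 27 · 21 = £283.5.

Deadweight loss = £283.5 million.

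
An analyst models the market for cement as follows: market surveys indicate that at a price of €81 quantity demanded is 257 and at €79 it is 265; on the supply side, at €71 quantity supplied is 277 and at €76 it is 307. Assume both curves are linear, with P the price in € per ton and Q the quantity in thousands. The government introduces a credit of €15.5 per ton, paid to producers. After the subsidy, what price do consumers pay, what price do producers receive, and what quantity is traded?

Demand slope: (265 − 257)/(79 − 81) = -4, so Qd = 581 − 4P.
Supply slope: (307 − 277)/(76 − 71) = 6, so Qs = 6P − 149.
Without the subsidy, 581 − 4P = 6P − 149 gives 10P = 730, so P* = €73 and Q* = 289.
With a per-unit subsidy paid to producers, each receives P + 15.5 per unit sold, so supply becomes Qs = 6(P + 15.5) − 149.
Solving gives Q = 326.2 with consumers paying €63.7 and producers receiving €79.2 (the €15.5 wedge).

Consumers pay €63.7; producers receive €79.2; quantity = 326.2.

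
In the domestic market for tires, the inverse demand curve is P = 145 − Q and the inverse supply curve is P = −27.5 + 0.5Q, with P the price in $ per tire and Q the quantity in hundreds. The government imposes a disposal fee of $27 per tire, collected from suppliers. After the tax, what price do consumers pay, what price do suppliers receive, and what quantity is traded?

Consumers pay $48; suppliers receive $21; quantity = 97.

Rewrite in direct form: Qd = 145 − P and Qs = 2P + 55.
Without the tax, 145 − P = 2P + 55 gives 3P = 90, so P* = $30 and Q* = 115.
With the tax collected from suppliers, supply shifts: Qs = 2(P − 27) + 55.
Solving gives Q = 97 with consumers paying $48 and suppliers receiving $21 (the $27 wedge).
The less price-elastic side of the market bears the larger share of a per-unit tax.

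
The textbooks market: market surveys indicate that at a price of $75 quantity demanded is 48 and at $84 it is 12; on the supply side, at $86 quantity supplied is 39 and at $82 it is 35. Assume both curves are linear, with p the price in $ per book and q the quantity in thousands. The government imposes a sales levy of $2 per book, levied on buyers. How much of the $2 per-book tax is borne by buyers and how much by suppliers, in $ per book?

Demand slope: (12 − 48)/(84 − 75) = -4, so qd = 348 − 4p.
Supply slope: (35 − 39)/(82 − 86) = 1, so qs = p − 47.
Without the tax, 348 − 4p = p − 47 gives 5p = 395, so p* = $79 and q* = 32.
With the tax collected from buyers, demand (in seller-price terms) shifts: qd = 348 − 4(p + 2).
New equilibrium: buyers pay $79.4, suppliers receive $77.4, q = 30.4. (Wedge: pb − ps = 2.)
Burden on buyers: $0.4; on suppliers: $1.6. (They sum to $2.)

Buyers bear $0.4 per book; suppliers bear $1.6 per book.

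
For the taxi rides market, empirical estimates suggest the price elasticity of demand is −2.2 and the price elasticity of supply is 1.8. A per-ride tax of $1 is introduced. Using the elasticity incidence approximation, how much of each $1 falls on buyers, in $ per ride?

Buyers bear ≈ $0.45 per ride.

Incidence ratio: buyers' share ≈ εs / (εs + |εd|) = 1.8 / (1.8 + 2.2) = 0.45.
So buyers bear ≈ 0.45 × $1 = $0.45; suppliers bear $0.55.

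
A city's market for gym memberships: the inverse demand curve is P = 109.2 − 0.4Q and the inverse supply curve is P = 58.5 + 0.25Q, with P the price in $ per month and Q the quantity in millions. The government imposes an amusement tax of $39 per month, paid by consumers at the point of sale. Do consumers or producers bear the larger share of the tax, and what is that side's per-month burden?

Consumers bear the larger share: $24 per month.

Inverting to Q(P) form: Qd = 273 − 2.5P; Qs = 4P − 234.
Without the tax, 273 − 2.5P = 4P − 234 gives 6.5P = 507, so P* = $78 and Q* = 78.
With the tax collected from consumers, demand (in seller-price terms) shifts: Qd = 273 − 2.5(P + 39).
Solving gives Q = 18 with consumers paying $102 and producers receiving $63 (the $39 wedge).
Per-month burden: consumers $24, producers $15.
Consumers take the larger share because demand is less price-elastic here (demand slope 2.5 vs supply slope 4).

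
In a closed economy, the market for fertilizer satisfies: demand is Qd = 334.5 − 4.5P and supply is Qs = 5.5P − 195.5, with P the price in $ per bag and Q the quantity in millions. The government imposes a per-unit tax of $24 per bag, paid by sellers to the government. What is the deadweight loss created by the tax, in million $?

Before the tax: set 334.5 − 4.5P = 5.5P − 195.5 → P* = $53, Q* = 96.
With the tax collected from sellers, supply shifts: Qs = 5.5(P − 24) − 195.5.
Solving gives Q = 36.6 with consumers paying $66.2 and sellers receiving $42.2 (the $24 wedge).
Quantity falls by |ΔQ| = |96 − 36.6| = 59.4.
DWL = ½ · t · |ΔQ| = ½ · 24 · 59.4 = $712.8.

Deadweight loss = $712.8 million.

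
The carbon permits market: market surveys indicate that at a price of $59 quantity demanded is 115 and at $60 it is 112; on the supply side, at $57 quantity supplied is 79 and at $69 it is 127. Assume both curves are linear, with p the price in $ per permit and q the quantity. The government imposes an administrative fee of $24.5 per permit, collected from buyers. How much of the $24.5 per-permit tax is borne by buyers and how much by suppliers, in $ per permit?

Buyers bear $14 per permit; suppliers bear $10.5 per permit.

Demand slope: (112 − 115)/(60 − 59) = -3, so qd = 292 − 3p.
Supply slope: (127 − 79)/(69 − 57) = 4, so qs = 4p − 149.
Without the tax, 292 − 3p = 4p − 149 gives 7p = 441, so p* = $63 and q* = 103.
With the tax collected from buyers, demand (in seller-price terms) shifts: qd = 292 − 3(p + 24.5).
New equilibrium: buyers pay $77, suppliers receive $52.5, q = 61. (Wedge: pb − ps = 24.5.)
Burden on buyers: $14; on suppliers: $10.5. (They sum to $24.5.)
The less price-elastic side of the market bears the larger share of a per-unit tax.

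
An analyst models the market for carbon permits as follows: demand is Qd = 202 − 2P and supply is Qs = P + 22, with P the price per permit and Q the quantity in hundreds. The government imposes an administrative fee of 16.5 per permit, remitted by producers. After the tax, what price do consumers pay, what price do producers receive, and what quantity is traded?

Consumers pay 65.5; producers receive 49; quantity = 71.

Before the tax: set 202 − 2P = P + 22 → P* = 60, Q* = 82.
With the tax collected from producers, supply shifts: Qs = (P − 16.5) + 22.
New equilibrium: consumers pay 65.5, producers receive 49, Q = 71. (Wedge: Pb − Ps = 16.5.)
The less price-elastic side of the market bears the larger share of a per-unit tax.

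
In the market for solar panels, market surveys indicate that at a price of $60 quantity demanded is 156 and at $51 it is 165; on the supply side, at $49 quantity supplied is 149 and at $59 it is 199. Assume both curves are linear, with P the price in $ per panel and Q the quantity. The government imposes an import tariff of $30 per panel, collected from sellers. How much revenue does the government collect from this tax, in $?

Tax revenue = $4170.

Demand slope: (165 − 156)/(51 − 60) = -1, so Qd = 216 − P.
Supply slope: (199 − 149)/(59 − 49) = 5, so Qs = 5P − 96.
Without the tax, 216 − P = 5P − 96 gives 6P = 312, so P* = $52 and Q* = 164.
With the tax collected from sellers, supply shifts: Qs = 5(P − 30) − 96.
Solving gives Q = 139 with buyers paying $77 and sellers receiving $47 (the $30 wedge).
Revenue = t · Q = 30 · 139 = $4170.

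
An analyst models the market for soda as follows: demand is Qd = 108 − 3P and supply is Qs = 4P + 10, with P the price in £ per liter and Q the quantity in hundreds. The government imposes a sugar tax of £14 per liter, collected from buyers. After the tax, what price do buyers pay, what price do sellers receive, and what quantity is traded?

Buyers pay £22; sellers receive £8; quantity = 42.

Without the tax, 108 − 3P = 4P + 10 gives 7P = 98, so P* = £14 and Q* = 66.
With the tax collected from buyers, demand (in seller-price terms) shifts: Qd = 108 − 3(P + 14).
Solving gives Q = 42 with buyers paying £22 and sellers receiving £8 (the £14 wedge).
The less price-elastic side of the market bears the larger share of a per-unit tax.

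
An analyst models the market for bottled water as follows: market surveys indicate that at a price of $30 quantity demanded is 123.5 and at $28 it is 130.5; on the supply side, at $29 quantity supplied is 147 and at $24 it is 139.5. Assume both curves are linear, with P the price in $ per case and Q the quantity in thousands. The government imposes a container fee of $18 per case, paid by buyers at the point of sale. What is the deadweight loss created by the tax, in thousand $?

Demand slope: (130.5 − 123.5)/(28 − 30) = -3.5, so Qd = 228.5 − 3.5P.
Supply slope: (139.5 − 147)/(24 − 29) = 1.5, so Qs = 1.5P + 103.5.
Before the tax: set 228.5 − 3.5P = 1.5P + 103.5 → P* = $25, Q* = 141.
With the tax collected from buyers, demand (in seller-price terms) shifts: Qd = 228.5 − 3.5(P + 18).
New equilibrium: buyers pay $30.4, suppliers receive $12.4, Q = 122.1. (Wedge: Pb − Ps = 18.)
Quantity falls by |ΔQ| = |141 − 122.1| = 18.9.
DWL = ½ · t · |ΔQ| = ½ · 18 · 18.9 = $170.1.

Deadweight loss = $170.1 thousand.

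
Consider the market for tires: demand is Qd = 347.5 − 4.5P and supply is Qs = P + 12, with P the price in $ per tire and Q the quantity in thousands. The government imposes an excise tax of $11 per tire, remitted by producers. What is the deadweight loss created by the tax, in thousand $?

Deadweight loss = $49.5 thousand.

Before the tax: set 347.5 − 4.5P = P + 12 → P* = $61, Q* = 73.
With the tax collected from producers, supply shifts: Qs = (P − 11) + 12.
New equilibrium: consumers pay $63, producers receive $52, Q = 64. (Wedge: Pb − Ps = 11.)
Quantity falls by |ΔQ| = |73 − 64| = 9.
DWL = ½ · t · |ΔQ| = ½ · 11 · 9 = $49.5.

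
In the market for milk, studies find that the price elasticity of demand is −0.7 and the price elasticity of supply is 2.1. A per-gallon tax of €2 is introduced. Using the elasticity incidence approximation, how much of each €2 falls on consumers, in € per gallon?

Incidence ratio: consumers' share ≈ εs / (εs + |εd|) = 2.1 / (2.1 + 0.7) = 0.75.
So consumers bear ≈ 0.75 × €2 = €1.5; producers bear €0.5.

Consumers bear ≈ €1.5 per gallon.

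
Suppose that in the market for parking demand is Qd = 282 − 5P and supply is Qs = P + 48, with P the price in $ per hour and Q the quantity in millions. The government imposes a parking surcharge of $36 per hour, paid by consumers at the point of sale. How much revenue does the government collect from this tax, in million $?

Tax revenue = $2052 million.

Without the tax, 282 − 5P = P + 48 gives 6P = 234, so P* = $39 and Q* = 87.
With the tax collected from consumers, demand (in seller-price terms) shifts: Qd = 282 − 5(P + 36).
Solving gives Q = 57 with consumers paying $45 and producers receiving $9 (the $36 wedge).
Revenue = t · Q = 36 · 57 = $2052.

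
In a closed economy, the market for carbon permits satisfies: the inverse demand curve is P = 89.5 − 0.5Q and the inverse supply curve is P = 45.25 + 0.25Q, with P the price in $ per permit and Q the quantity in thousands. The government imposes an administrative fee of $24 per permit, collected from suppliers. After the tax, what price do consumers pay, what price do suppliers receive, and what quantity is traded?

Inverting to Q(P) form: Qd = 179 − 2P; Qs = 4P − 181.
Without the tax, 179 − 2P = 4P − 181 gives 6P = 360, so P* = $60 and Q* = 59.
With the tax collected from suppliers, supply shifts: Qs = 4(P − 24) − 181.
New equilibrium: consumers pay $76, suppliers receive $52, Q = 27. (Wedge: Pb − Ps = 24.)

Consumers pay $76; suppliers receive $52; quantity = 27.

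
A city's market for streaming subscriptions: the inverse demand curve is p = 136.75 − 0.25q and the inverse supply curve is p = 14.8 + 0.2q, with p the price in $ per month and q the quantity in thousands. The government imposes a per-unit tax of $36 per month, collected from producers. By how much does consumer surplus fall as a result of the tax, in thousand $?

Inverting to q(p) form: qd = 547 − 4p; qs = 5p − 74.
Before the tax: set 547 − 4p = 5p − 74 → p* = $69, q* = 271.
With the tax collected from producers, supply shifts: qs = 5(p − 36) − 74.
New equilibrium: consumers pay $89, producers receive $53, q = 191. (Wedge: pb − ps = 36.)
ΔCS is the trapezoid between Q = 191 and Q = 271 of height $20: ½ · (271 + 191) · 20 = $4620.

Consumer surplus falls by $4620 thousand.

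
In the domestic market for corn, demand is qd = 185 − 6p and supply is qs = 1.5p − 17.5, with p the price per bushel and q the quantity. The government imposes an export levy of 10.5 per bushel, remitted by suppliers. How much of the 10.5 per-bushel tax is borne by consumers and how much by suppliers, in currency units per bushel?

Before the tax: set 185 − 6p = 1.5p − 17.5 → p* = 27, q* = 23.
With the tax collected from suppliers, supply shifts: qs = 1.5(p − 10.5) − 17.5.
Solving gives q = 10.4 with consumers paying 29.1 and suppliers receiving 18.6 (the 10.5 wedge).
Burden on consumers: 2.1; on suppliers: 8.4. (They sum to 10.5.)
The less price-elastic side of the market bears the larger share of a per-unit tax.

Consumers bear 2.1 per bushel; suppliers bear 8.4 per bushel.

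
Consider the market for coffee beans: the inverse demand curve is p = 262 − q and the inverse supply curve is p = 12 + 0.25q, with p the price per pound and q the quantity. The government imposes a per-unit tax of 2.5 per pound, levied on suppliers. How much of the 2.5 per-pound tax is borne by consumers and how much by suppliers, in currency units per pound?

Consumers bear 2 per pound; suppliers bear 0.5 per pound.

Rewrite in direct form: qd = 262 − p and qs = 4p − 48.
Before the tax: set 262 − p = 4p − 48 → p* = 62, q* = 200.
With the tax collected from suppliers, supply shifts: qs = 4(p − 2.5) − 48.
Solving gives q = 198 with consumers paying 64 and suppliers receiving 61.5 (the 2.5 wedge).
Burden on consumers: 2; on suppliers: 0.5. (They sum to 2.5.)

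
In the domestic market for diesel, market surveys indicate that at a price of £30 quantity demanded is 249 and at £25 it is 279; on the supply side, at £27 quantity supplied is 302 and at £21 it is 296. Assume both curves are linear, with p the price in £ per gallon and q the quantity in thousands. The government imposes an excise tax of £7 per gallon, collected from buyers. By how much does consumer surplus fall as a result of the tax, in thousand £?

Consumer surplus falls by £294 thousand.

Demand slope: (279 − 249)/(25 − 30) = -6, so qd = 429 − 6p.
Supply slope: (296 − 302)/(21 − 27) = 1, so qs = p + 275.
Before the tax: set 429 − 6p = p + 275 → p* = £22, q* = 297.
With the tax collected from buyers, demand (in seller-price terms) shifts: qd = 429 − 6(p + 7).
Solving gives q = 291 with buyers paying £23 and producers receiving £16 (the £7 wedge).
ΔCS is the trapezoid between Q = 291 and Q = 297 of height £1: ½ · (297 + 291) · 1 = £294.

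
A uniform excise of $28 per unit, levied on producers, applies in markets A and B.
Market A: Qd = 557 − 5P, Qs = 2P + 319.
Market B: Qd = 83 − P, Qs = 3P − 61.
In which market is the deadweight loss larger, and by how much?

Market A: pre-tax P* = $34, Q* = 387; post-tax Q = 347; deadweight loss = $560.
Market B: pre-tax P* = $36, Q* = 47; post-tax Q = 26; deadweight loss = $294.
Difference: $560 vs $294 → market A is larger by $266.

Market A, by $266.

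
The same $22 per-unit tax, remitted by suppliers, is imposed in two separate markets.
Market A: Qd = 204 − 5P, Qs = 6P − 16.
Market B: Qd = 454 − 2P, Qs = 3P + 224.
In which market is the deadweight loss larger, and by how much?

Market A, by $369.6.

Market A: pre-tax P* = $20, Q* = 104; post-tax Q = 44; deadweight loss = $660.
Market B: pre-tax P* = $46, Q* = 362; post-tax Q = 335.6; deadweight loss = $290.4.
Difference: $660 vs $290.4 → market A is larger by $369.6.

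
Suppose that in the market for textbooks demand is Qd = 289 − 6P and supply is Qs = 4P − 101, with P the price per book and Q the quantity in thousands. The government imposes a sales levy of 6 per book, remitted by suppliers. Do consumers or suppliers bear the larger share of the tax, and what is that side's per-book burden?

Suppliers bear the larger share: 3.6 per book.

Before the tax: set 289 − 6P = 4P − 101 → P* = 39, Q* = 55.
With the tax collected from suppliers, supply shifts: Qs = 4(P − 6) − 101.
Solving gives Q = 40.6 with consumers paying 41.4 and suppliers receiving 35.4 (the 6 wedge).
Per-book burden: consumers 2.4, suppliers 3.6.
Suppliers take the larger share because supply is less price-elastic here (demand slope 6 vs supply slope 4).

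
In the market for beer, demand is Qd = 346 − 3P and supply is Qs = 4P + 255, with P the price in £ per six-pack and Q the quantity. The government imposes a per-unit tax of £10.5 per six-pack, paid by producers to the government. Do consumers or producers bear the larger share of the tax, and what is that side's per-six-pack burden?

Consumers bear the larger share: £6 per six-pack.

Before the tax: set 346 − 3P = 4P + 255 → P* = £13, Q* = 307.
With the tax collected from producers, supply shifts: Qs = 4(P − 10.5) + 255.
Solving gives Q = 289 with consumers paying £19 and producers receiving £8.5 (the £10.5 wedge).
Per-six-pack burden: consumers £6, producers £4.5.
Consumers take the larger share because demand is less price-elastic here (demand slope 3 vs supply slope 4).
The less price-elastic side of the market bears the larger share of a per-unit tax.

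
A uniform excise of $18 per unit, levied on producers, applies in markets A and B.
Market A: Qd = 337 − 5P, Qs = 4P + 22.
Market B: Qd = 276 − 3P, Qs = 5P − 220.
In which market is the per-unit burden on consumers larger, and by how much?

Market B, by $3.25.

Market A: pre-tax P* = $35, Q* = 162; post-tax Q = 122; per-unit burden on consumers = $8.
Market B: pre-tax P* = $62, Q* = 90; post-tax Q = 56.25; per-unit burden on consumers = $11.25.
Difference: $8 vs $11.25 → market B is larger by $3.25.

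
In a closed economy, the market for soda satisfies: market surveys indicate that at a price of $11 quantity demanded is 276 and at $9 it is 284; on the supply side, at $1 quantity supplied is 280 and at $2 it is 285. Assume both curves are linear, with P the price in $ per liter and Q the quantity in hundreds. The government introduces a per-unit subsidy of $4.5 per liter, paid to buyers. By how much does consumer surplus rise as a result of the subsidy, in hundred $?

Demand slope: (284 − 276)/(9 − 11) = -4, so Qd = 320 − 4P.
Supply slope: (285 − 280)/(2 − 1) = 5, so Qs = 5P + 275.
Without the subsidy, 320 − 4P = 5P + 275 gives 9P = 45, so P* = $5 and Q* = 300.
With a per-unit subsidy paid to buyers, each effectively pays P − 4.5, so demand becomes Qd = 320 − 4(P − 4.5).
Solving gives Q = 310 with buyers paying $2.5 and suppliers receiving $7 (the $4.5 wedge).
ΔCS is the trapezoid between Q = 310 and Q = 300 of height $2.5: ½ · (300 + 310) · 2.5 = $762.5.

Consumer surplus rises by $762.5 hundred.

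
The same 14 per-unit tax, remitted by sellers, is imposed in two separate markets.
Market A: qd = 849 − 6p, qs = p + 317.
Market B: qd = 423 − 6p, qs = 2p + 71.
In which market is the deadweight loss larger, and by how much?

Market A: pre-tax p* = 76, q* = 393; post-tax q = 381; deadweight loss = 84.
Market B: pre-tax p* = 44, q* = 159; post-tax q = 138; deadweight loss = 147.
Difference: 84 vs 147 → market B is larger by 63.

Market B, by 63.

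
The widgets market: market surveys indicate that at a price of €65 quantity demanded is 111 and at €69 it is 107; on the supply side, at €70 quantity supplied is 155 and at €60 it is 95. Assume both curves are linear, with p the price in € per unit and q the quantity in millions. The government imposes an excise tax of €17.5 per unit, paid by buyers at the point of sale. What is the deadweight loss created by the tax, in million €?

Deadweight loss = €131.25 million.

Demand slope: (107 − 111)/(69 − 65) = -1, so qd = 176 − p.
Supply slope: (95 − 155)/(60 − 70) = 6, so qs = 6p − 265.
Before the tax: set 176 − p = 6p − 265 → p* = €63, q* = 113.
With the tax collected from buyers, demand (in seller-price terms) shifts: qd = 176 − (p + 17.5).
New equilibrium: buyers pay €78, producers receive €60.5, q = 98. (Wedge: pb − ps = 17.5.)
Quantity falls by |ΔQ| = |113 − 98| = 15.
DWL = ½ · t · |ΔQ| = ½ · 17.5 · 15 = €131.25.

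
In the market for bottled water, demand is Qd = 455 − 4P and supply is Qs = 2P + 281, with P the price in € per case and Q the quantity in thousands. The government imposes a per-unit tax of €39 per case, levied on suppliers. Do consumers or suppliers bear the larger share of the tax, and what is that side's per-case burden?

Without the tax, 455 − 4P = 2P + 281 gives 6P = 174, so P* = €29 and Q* = 339.
With the tax collected from suppliers, supply shifts: Qs = 2(P − 39) + 281.
New equilibrium: consumers pay €42, suppliers receive €3, Q = 287. (Wedge: Pb − Ps = 39.)
Per-case burden: consumers €13, suppliers €26.
Suppliers take the larger share because supply is less price-elastic here (demand slope 4 vs supply slope 2).

Suppliers bear the larger share: €26 per case.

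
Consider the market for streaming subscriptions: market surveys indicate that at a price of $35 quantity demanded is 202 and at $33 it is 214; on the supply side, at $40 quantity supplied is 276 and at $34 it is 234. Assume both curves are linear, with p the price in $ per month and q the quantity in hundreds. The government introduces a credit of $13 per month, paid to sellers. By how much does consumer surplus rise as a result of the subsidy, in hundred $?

Consumer surplus rises by $1687 hundred.

Demand slope: (214 − 202)/(33 − 35) = -6, so qd = 412 − 6p.
Supply slope: (234 − 276)/(34 − 40) = 7, so qs = 7p − 4.
Without the subsidy, 412 − 6p = 7p − 4 gives 13p = 416, so p* = $32 and q* = 220.
With a per-unit subsidy paid to sellers, each receives p + 13 per unit sold, so supply becomes qs = 7(p + 13) − 4.
New equilibrium: buyers pay $25, sellers receive $38, q = 262. (Wedge: pb − ps = −13.)
ΔCS is the trapezoid between Q = 262 and Q = 220 of height $7: ½ · (220 + 262) · 7 = $1687.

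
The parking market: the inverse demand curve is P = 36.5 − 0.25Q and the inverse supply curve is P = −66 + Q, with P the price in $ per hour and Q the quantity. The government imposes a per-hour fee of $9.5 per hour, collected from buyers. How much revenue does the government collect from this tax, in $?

Rewrite in direct form: Qd = 146 − 4P and Qs = P + 66.
Before the tax: set 146 − 4P = P + 66 → P* = $16, Q* = 82.
With the tax collected from buyers, demand (in seller-price terms) shifts: Qd = 146 − 4(P + 9.5).
Solving gives Q = 74.4 with buyers paying $17.9 and producers receiving $8.4 (the $9.5 wedge).
Revenue = t · Q = 9.5 · 74.4 = $706.8.

Tax revenue = $706.8.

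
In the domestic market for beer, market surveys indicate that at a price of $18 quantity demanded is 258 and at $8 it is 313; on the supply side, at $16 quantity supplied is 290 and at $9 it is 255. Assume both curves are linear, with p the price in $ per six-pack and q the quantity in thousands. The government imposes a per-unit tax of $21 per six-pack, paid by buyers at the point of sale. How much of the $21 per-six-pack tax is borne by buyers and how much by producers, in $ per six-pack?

Buyers bear $10 per six-pack; producers bear $11 per six-pack.

Demand slope: (313 − 258)/(8 − 18) = -5.5, so qd = 357 − 5.5p.
Supply slope: (255 − 290)/(9 − 16) = 5, so qs = 5p + 210.
Without the tax, 357 − 5.5p = 5p + 210 gives 10.5p = 147, so p* = $14 and q* = 280.
With the tax collected from buyers, demand (in seller-price terms) shifts: qd = 357 − 5.5(p + 21).
Solving gives q = 225 with buyers paying $24 and producers receiving $3 (the $21 wedge).
Burden on buyers: $10; on producers: $11. (They sum to $21.)
The less price-elastic side of the market bears the larger share of a per-unit tax.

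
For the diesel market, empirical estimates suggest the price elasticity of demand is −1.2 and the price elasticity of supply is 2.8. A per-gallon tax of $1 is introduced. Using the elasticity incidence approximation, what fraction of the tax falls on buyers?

Buyers' share ≈ 0.7.

Incidence ratio: buyers' share ≈ εs / (εs + |εd|) = 2.8 / (2.8 + 1.2) = 0.7.
Supply is the more elastic side, so buyers bear the larger share.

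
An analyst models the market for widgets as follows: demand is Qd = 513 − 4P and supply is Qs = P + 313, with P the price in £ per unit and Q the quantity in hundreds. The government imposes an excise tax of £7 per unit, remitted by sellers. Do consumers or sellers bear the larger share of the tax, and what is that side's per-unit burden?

Before the tax: set 513 − 4P = P + 313 → P* = £40, Q* = 353.
With the tax collected from sellers, supply shifts: Qs = (P − 7) + 313.
Solving gives Q = 347.4 with consumers paying £41.4 and sellers receiving £34.4 (the £7 wedge).
Per-unit burden: consumers £1.4, sellers £5.6.
Sellers take the larger share because supply is less price-elastic here (demand slope 4 vs supply slope 1).
The less price-elastic side of the market bears the larger share of a per-unit tax.

Sellers bear the larger share: £5.6 per unit.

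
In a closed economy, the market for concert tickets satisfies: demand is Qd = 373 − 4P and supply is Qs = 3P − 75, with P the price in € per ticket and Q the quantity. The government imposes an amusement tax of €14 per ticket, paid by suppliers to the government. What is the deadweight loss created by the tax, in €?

Before the tax: set 373 − 4P = 3P − 75 → P* = €64, Q* = 117.
With the tax collected from suppliers, supply shifts: Qs = 3(P − 14) − 75.
Solving gives Q = 93 with buyers paying €70 and suppliers receiving €56 (the €14 wedge).
Quantity falls by |ΔQ| = |117 − 93| = 24.
DWL = ½ · t · |ΔQ| = ½ · 14 · 24 = €168.

Deadweight loss = €168.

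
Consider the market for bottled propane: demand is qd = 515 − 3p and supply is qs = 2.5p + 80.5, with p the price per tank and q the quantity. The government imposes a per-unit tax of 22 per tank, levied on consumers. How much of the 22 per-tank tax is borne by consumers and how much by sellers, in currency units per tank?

Consumers bear 10 per tank; sellers bear 12 per tank.

Without the tax, 515 − 3p = 2.5p + 80.5 gives 5.5p = 434.5, so p* = 79 and q* = 278.
With the tax collected from consumers, demand (in seller-price terms) shifts: qd = 515 − 3(p + 22).
New equilibrium: consumers pay 89, sellers receive 67, q = 248. (Wedge: pb − ps = 22.)
Burden on consumers: 10; on sellers: 12. (They sum to 22.)
The less price-elastic side of the market bears the larger share of a per-unit tax.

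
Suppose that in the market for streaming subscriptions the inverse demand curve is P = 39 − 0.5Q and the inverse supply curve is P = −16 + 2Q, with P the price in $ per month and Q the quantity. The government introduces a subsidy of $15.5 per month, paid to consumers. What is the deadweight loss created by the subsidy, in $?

Deadweight loss = $48.05.

Rewrite in direct form: Qd = 78 − 2P and Qs = 0.5P + 8.
Without the subsidy, 78 − 2P = 0.5P + 8 gives 2.5P = 70, so P* = $28 and Q* = 22.
With a per-unit subsidy paid to consumers, each effectively pays P − 15.5, so demand becomes Qd = 78 − 2(P − 15.5).
Solving gives Q = 28.2 with consumers paying $24.9 and producers receiving $40.4 (the $15.5 wedge).
Quantity rises by |ΔQ| = |22 − 28.2| = 6.2.
DWL = ½ · t · |ΔQ| = ½ · 15.5 · 6.2 = $48.05.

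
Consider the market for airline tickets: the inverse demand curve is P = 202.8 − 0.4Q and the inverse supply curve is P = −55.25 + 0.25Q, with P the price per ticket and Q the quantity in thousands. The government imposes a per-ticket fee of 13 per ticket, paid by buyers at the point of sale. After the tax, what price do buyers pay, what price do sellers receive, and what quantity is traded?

Inverting to Q(P) form: Qd = 507 − 2.5P; Qs = 4P + 221.
Without the tax, 507 − 2.5P = 4P + 221 gives 6.5P = 286, so P* = 44 and Q* = 397.
With the tax collected from buyers, demand (in seller-price terms) shifts: Qd = 507 − 2.5(P + 13).
New equilibrium: buyers pay 52, sellers receive 39, Q = 377. (Wedge: Pb − Ps = 13.)
The less price-elastic side of the market bears the larger share of a per-unit tax.

Buyers pay 52; sellers receive 39; quantity = 377.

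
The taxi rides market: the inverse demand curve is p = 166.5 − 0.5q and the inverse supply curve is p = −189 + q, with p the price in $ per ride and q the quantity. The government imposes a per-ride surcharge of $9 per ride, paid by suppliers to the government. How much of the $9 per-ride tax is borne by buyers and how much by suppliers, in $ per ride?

Buyers bear $3 per ride; suppliers bear $6 per ride.

Rewrite in direct form: qd = 333 − 2p and qs = p + 189.
Before the tax: set 333 − 2p = p + 189 → p* = $48, q* = 237.
With the tax collected from suppliers, supply shifts: qs = (p − 9) + 189.
New equilibrium: buyers pay $51, suppliers receive $42, q = 231. (Wedge: pb − ps = 9.)
Burden on buyers: $3; on suppliers: $6. (They sum to $9.)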